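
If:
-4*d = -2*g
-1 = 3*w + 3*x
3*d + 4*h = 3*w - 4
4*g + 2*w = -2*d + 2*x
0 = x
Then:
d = 1/15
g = 2/15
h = -13/10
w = -1/3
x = 0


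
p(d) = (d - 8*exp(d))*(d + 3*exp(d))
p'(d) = (1 - 8*exp(d))*(d + 3*exp(d)) + (d - 8*exp(d))*(3*exp(d) + 1) = -5*d*exp(d) + 2*d - 48*exp(2*d) - 5*exp(d)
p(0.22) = -38.59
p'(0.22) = -81.69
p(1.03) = -201.67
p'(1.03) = -402.98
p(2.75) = -6080.13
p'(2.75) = -12033.01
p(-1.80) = 4.07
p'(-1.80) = -4.25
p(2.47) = -3494.39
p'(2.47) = -6909.15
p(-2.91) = 9.19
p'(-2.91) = -5.44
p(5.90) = -3208790.27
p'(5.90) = -6408694.93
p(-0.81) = -2.29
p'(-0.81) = -11.54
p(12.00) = -635748696259.73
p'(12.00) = -1271488441269.93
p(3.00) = -9974.57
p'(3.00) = -19760.29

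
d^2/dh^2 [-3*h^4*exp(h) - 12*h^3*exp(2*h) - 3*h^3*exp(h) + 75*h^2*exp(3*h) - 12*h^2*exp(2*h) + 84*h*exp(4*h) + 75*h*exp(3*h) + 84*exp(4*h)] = 3*(-h^4 - 16*h^3*exp(h) - 9*h^3 + 225*h^2*exp(2*h) - 64*h^2*exp(h) - 18*h^2 + 448*h*exp(3*h) + 525*h*exp(2*h) - 56*h*exp(h) - 6*h + 672*exp(3*h) + 200*exp(2*h) - 8*exp(h))*exp(h)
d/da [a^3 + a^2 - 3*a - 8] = 3*a^2 + 2*a - 3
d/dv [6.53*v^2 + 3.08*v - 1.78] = 13.06*v + 3.08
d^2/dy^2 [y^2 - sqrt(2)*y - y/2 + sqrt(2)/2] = 2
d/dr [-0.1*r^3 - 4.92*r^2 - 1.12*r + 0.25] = -0.3*r^2 - 9.84*r - 1.12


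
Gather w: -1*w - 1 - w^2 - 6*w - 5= -w^2 - 7*w - 6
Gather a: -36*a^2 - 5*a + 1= -36*a^2 - 5*a + 1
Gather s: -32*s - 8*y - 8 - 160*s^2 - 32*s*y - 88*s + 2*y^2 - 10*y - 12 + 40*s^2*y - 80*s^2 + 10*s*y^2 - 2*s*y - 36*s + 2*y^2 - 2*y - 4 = s^2*(40*y - 240) + s*(10*y^2 - 34*y - 156) + 4*y^2 - 20*y - 24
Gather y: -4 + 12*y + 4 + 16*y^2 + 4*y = 16*y^2 + 16*y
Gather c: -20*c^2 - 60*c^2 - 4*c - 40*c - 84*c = -80*c^2 - 128*c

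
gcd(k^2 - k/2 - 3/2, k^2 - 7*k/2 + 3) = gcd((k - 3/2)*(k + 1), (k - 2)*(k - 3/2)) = k - 3/2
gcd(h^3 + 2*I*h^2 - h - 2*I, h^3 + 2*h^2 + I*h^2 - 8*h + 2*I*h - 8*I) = 1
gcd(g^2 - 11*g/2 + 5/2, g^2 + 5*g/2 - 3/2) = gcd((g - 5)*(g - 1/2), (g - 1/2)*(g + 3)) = g - 1/2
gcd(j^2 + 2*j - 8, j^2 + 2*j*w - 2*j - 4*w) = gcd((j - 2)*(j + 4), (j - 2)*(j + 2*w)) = j - 2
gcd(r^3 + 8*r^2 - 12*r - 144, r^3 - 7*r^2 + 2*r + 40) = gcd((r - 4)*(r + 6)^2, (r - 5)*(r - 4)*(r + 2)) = r - 4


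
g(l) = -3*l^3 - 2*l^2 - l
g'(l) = -9*l^2 - 4*l - 1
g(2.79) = -83.51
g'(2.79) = -82.22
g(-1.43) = 6.11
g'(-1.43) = -13.68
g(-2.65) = 44.43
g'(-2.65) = -53.60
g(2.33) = -51.14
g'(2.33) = -59.18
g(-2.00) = 18.00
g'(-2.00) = -29.00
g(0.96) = -5.46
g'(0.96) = -13.13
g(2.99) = -101.06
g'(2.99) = -93.42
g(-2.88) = 57.95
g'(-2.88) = -64.13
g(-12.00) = 4908.00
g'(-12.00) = -1249.00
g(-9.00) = 2034.00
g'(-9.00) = -694.00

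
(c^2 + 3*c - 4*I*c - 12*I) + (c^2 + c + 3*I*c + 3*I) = 2*c^2 + 4*c - I*c - 9*I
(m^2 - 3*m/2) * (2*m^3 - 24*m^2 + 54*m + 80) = 2*m^5 - 27*m^4 + 90*m^3 - m^2 - 120*m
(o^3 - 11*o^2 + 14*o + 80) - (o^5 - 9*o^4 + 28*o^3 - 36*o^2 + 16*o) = -o^5 + 9*o^4 - 27*o^3 + 25*o^2 - 2*o + 80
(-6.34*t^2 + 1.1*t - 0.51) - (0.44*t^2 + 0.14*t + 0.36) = -6.78*t^2 + 0.96*t - 0.87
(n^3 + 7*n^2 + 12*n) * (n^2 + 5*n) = n^5 + 12*n^4 + 47*n^3 + 60*n^2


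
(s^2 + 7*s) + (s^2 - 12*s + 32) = 2*s^2 - 5*s + 32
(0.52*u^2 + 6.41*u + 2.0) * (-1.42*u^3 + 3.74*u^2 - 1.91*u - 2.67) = -0.7384*u^5 - 7.1574*u^4 + 20.1402*u^3 - 6.1515*u^2 - 20.9347*u - 5.34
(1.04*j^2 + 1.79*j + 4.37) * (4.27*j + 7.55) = 4.4408*j^3 + 15.4953*j^2 + 32.1744*j + 32.9935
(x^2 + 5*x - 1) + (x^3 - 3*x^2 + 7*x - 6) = x^3 - 2*x^2 + 12*x - 7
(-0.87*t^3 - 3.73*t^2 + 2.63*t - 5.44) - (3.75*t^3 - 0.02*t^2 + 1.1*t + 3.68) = -4.62*t^3 - 3.71*t^2 + 1.53*t - 9.12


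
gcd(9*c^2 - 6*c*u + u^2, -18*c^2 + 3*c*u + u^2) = -3*c + u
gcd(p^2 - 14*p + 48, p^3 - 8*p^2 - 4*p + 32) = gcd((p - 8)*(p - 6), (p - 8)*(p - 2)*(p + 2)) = p - 8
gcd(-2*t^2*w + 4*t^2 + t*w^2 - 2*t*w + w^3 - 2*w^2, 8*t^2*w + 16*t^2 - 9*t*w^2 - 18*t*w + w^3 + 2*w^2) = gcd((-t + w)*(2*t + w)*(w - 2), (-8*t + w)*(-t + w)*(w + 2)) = t - w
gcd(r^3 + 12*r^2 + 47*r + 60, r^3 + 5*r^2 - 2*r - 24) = r^2 + 7*r + 12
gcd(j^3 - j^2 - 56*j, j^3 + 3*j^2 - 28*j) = j^2 + 7*j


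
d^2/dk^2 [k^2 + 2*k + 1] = 2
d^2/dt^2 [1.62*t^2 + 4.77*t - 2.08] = 3.24000000000000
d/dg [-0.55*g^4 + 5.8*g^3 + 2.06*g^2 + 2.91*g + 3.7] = -2.2*g^3 + 17.4*g^2 + 4.12*g + 2.91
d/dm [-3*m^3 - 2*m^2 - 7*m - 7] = -9*m^2 - 4*m - 7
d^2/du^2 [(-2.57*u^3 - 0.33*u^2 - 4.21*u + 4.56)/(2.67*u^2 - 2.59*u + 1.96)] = (-5.6843418860808e-14*u^5 - 72.170422*u^3 + 283.686528*u^2 - 116.249448*u - 31.827656)/(19.034163*u^6 - 55.391553*u^5 + 95.649813*u^4 - 98.697907*u^3 + 70.214844*u^2 - 29.849232*u + 7.529536)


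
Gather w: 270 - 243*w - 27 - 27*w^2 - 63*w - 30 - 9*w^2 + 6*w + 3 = -36*w^2 - 300*w + 216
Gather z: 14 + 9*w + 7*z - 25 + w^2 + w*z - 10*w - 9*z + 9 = w^2 - w + z*(w - 2) - 2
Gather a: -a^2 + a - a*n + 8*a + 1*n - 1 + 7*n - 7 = -a^2 + a*(9 - n) + 8*n - 8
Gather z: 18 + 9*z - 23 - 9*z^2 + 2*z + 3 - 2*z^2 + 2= -11*z^2 + 11*z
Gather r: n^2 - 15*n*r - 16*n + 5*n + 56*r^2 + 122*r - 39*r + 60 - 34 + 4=n^2 - 11*n + 56*r^2 + r*(83 - 15*n) + 30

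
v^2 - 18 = (v - 3*sqrt(2))*(v + 3*sqrt(2))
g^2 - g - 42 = (g - 7)*(g + 6)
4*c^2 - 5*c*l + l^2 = (-4*c + l)*(-c + l)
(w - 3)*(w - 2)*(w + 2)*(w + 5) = w^4 + 2*w^3 - 19*w^2 - 8*w + 60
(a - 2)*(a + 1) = a^2 - a - 2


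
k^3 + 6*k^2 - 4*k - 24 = (k - 2)*(k + 2)*(k + 6)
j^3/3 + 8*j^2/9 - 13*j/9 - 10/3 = (j/3 + 1)*(j - 2)*(j + 5/3)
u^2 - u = u*(u - 1)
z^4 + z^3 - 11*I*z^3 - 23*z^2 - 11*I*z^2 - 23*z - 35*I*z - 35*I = (z + 1)*(z - 7*I)*(z - 5*I)*(z + I)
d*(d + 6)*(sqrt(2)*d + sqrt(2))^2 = 2*d^4 + 16*d^3 + 26*d^2 + 12*d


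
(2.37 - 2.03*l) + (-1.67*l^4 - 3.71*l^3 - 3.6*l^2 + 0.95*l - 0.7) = -1.67*l^4 - 3.71*l^3 - 3.6*l^2 - 1.08*l + 1.67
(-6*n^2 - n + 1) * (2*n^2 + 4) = -12*n^4 - 2*n^3 - 22*n^2 - 4*n + 4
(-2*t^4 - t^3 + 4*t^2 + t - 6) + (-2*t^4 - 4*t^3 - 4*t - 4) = -4*t^4 - 5*t^3 + 4*t^2 - 3*t - 10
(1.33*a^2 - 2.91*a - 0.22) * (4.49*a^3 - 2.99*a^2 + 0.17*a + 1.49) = 5.9717*a^5 - 17.0426*a^4 + 7.9392*a^3 + 2.1448*a^2 - 4.3733*a - 0.3278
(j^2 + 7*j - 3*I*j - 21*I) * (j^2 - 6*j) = j^4 + j^3 - 3*I*j^3 - 42*j^2 - 3*I*j^2 + 126*I*j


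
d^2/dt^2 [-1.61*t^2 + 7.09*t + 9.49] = -3.22000000000000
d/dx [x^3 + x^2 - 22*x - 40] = 3*x^2 + 2*x - 22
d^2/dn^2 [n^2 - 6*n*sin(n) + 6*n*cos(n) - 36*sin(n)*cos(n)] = -6*sqrt(2)*n*cos(n + pi/4) + 72*sin(2*n) - 12*sqrt(2)*sin(n + pi/4) + 2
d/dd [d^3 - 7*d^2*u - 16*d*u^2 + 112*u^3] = 3*d^2 - 14*d*u - 16*u^2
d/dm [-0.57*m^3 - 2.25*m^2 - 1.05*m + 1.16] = -1.71*m^2 - 4.5*m - 1.05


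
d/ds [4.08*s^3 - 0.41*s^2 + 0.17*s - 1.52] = 12.24*s^2 - 0.82*s + 0.17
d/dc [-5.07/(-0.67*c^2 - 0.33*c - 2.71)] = (-6.7938*c - 1.6731)/(0.67*c^2 + 0.33*c + 2.71)^2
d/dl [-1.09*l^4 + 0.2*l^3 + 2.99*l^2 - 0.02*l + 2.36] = -4.36*l^3 + 0.6*l^2 + 5.98*l - 0.02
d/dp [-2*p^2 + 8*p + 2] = 8 - 4*p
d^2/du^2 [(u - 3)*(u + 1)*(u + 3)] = 6*u + 2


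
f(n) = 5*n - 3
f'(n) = 5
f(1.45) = 4.25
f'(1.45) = 5.00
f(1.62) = 5.10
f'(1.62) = 5.00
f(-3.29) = -19.45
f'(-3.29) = 5.00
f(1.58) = 4.90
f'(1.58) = 5.00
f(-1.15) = -8.75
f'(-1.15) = 5.00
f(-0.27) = -4.35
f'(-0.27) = 5.00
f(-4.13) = -23.65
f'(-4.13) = 5.00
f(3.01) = 12.05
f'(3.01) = 5.00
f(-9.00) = -48.00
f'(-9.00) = 5.00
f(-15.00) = -78.00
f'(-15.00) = 5.00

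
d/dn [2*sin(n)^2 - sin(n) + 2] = (4*sin(n) - 1)*cos(n)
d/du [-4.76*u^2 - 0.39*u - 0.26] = -9.52*u - 0.39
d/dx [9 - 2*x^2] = -4*x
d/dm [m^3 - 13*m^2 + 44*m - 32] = 3*m^2 - 26*m + 44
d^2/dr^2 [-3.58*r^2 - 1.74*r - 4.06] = -7.16000000000000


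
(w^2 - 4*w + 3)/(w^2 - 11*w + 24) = (w - 1)/(w - 8)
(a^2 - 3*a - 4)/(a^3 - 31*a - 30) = (a - 4)/(a^2 - a - 30)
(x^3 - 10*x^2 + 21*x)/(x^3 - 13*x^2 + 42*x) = (x - 3)/(x - 6)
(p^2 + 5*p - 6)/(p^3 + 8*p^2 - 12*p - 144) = (p - 1)/(p^2 + 2*p - 24)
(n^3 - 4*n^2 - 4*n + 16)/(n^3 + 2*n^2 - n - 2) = (n^2 - 6*n + 8)/(n^2 - 1)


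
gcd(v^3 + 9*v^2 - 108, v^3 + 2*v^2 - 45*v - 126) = v + 6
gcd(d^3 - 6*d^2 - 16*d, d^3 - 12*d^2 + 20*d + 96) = d^2 - 6*d - 16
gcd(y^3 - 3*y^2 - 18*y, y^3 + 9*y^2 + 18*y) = y^2 + 3*y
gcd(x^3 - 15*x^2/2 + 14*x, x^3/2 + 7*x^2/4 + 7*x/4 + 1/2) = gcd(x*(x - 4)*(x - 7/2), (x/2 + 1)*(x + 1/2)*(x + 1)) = 1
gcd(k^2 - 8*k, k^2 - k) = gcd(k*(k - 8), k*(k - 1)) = k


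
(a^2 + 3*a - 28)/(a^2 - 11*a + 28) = (a + 7)/(a - 7)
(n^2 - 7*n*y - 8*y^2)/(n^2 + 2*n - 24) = (n^2 - 7*n*y - 8*y^2)/(n^2 + 2*n - 24)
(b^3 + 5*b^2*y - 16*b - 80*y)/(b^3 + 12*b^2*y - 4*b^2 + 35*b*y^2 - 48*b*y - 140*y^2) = (b + 4)/(b + 7*y)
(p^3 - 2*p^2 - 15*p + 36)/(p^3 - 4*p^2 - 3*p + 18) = (p + 4)/(p + 2)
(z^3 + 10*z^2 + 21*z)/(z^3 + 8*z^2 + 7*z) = (z + 3)/(z + 1)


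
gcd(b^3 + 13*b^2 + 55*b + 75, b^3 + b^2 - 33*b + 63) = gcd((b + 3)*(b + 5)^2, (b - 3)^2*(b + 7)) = 1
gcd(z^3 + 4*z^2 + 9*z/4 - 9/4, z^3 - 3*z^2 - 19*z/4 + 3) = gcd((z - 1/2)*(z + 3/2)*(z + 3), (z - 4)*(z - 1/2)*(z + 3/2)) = z^2 + z - 3/4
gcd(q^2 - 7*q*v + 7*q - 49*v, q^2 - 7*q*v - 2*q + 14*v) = q - 7*v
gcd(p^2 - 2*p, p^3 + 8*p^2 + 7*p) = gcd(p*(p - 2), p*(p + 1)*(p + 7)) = p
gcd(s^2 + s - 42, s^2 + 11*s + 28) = s + 7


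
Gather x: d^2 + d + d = d^2 + 2*d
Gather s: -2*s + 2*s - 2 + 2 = 0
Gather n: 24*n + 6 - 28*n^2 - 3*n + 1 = -28*n^2 + 21*n + 7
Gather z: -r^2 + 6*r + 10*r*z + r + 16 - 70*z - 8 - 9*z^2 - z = -r^2 + 7*r - 9*z^2 + z*(10*r - 71) + 8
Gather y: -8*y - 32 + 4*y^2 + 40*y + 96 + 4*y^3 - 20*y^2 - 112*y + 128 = 4*y^3 - 16*y^2 - 80*y + 192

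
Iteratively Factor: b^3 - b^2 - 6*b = (b)*(b^2 - b - 6) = b*(b + 2)*(b - 3)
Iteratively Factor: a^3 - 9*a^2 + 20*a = (a)*(a^2 - 9*a + 20) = a*(a - 4)*(a - 5)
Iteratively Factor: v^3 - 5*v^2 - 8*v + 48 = (v + 3)*(v^2 - 8*v + 16) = (v - 4)*(v + 3)*(v - 4)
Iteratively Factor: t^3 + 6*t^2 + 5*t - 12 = (t + 3)*(t^2 + 3*t - 4) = (t + 3)*(t + 4)*(t - 1)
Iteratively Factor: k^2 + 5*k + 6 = (k + 3)*(k + 2)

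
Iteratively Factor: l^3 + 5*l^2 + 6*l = (l + 3)*(l^2 + 2*l) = (l + 2)*(l + 3)*(l)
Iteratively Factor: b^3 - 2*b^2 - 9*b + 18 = (b + 3)*(b^2 - 5*b + 6) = (b - 2)*(b + 3)*(b - 3)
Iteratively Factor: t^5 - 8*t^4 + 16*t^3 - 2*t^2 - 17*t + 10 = (t + 1)*(t^4 - 9*t^3 + 25*t^2 - 27*t + 10) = (t - 1)*(t + 1)*(t^3 - 8*t^2 + 17*t - 10) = (t - 5)*(t - 1)*(t + 1)*(t^2 - 3*t + 2) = (t - 5)*(t - 1)^2*(t + 1)*(t - 2)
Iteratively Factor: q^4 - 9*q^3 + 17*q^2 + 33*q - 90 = (q - 5)*(q^3 - 4*q^2 - 3*q + 18) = (q - 5)*(q - 3)*(q^2 - q - 6) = (q - 5)*(q - 3)^2*(q + 2)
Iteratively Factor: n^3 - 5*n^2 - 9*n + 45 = (n - 3)*(n^2 - 2*n - 15) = (n - 5)*(n - 3)*(n + 3)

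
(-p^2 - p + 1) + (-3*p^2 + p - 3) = -4*p^2 - 2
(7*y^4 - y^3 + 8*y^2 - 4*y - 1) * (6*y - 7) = 42*y^5 - 55*y^4 + 55*y^3 - 80*y^2 + 22*y + 7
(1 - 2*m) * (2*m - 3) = -4*m^2 + 8*m - 3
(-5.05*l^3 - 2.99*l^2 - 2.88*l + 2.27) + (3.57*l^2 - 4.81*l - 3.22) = -5.05*l^3 + 0.58*l^2 - 7.69*l - 0.95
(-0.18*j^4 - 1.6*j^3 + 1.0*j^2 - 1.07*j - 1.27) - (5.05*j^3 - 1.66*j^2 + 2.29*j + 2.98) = -0.18*j^4 - 6.65*j^3 + 2.66*j^2 - 3.36*j - 4.25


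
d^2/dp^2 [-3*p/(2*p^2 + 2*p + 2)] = 3*(-p*(2*p + 1)^2 + (3*p + 1)*(p^2 + p + 1))/(p^2 + p + 1)^3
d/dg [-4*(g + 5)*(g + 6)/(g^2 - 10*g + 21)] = 12*(7*g^2 + 6*g - 177)/(g^4 - 20*g^3 + 142*g^2 - 420*g + 441)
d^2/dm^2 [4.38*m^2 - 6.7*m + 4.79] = 8.76000000000000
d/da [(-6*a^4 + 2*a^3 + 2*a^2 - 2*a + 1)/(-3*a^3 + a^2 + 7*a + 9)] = (18*a^6 - 12*a^5 - 118*a^4 - 200*a^3 + 79*a^2 + 34*a - 25)/(9*a^6 - 6*a^5 - 41*a^4 - 40*a^3 + 67*a^2 + 126*a + 81)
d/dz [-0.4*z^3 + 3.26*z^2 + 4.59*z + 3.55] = -1.2*z^2 + 6.52*z + 4.59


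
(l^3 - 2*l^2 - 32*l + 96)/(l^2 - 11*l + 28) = (l^2 + 2*l - 24)/(l - 7)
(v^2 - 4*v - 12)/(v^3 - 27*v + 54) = (v^2 - 4*v - 12)/(v^3 - 27*v + 54)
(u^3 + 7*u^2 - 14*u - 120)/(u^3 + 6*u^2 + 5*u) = (u^2 + 2*u - 24)/(u*(u + 1))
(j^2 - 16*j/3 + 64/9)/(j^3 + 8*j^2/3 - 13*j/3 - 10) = (9*j^2 - 48*j + 64)/(3*(3*j^3 + 8*j^2 - 13*j - 30))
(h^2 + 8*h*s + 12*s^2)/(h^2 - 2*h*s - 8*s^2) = (-h - 6*s)/(-h + 4*s)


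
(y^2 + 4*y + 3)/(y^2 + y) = (y + 3)/y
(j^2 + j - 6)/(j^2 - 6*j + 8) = (j + 3)/(j - 4)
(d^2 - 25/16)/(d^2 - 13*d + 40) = (d^2 - 25/16)/(d^2 - 13*d + 40)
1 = 1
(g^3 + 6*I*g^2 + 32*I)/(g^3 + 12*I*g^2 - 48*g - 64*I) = (g - 2*I)/(g + 4*I)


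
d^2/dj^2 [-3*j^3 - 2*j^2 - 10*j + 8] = -18*j - 4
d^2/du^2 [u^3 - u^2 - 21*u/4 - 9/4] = 6*u - 2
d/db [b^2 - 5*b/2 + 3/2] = 2*b - 5/2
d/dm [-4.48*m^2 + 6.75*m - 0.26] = 6.75 - 8.96*m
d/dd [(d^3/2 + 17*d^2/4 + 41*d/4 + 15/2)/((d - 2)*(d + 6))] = (2*d^4 + 16*d^3 - 45*d^2 - 468*d - 612)/(4*(d^4 + 8*d^3 - 8*d^2 - 96*d + 144))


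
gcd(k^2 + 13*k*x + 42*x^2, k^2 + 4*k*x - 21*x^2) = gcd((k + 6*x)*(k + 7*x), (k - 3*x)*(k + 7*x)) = k + 7*x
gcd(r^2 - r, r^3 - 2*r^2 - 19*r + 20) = r - 1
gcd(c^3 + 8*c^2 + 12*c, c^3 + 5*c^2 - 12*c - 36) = c^2 + 8*c + 12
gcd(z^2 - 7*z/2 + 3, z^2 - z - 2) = z - 2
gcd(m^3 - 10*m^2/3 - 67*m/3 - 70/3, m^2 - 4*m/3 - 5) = m + 5/3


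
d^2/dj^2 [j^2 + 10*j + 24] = 2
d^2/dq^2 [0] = 0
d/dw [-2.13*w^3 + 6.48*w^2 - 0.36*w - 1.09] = -6.39*w^2 + 12.96*w - 0.36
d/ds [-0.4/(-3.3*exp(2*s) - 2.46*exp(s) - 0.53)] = (-2.64*exp(s) - 0.984)*exp(s)/(3.3*exp(2*s) + 2.46*exp(s) + 0.53)^2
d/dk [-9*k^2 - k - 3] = -18*k - 1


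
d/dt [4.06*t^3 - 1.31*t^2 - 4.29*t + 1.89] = 12.18*t^2 - 2.62*t - 4.29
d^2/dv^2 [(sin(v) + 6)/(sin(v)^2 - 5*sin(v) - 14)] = (sin(v)^5 + 29*sin(v)^4 - 8*sin(v)^3 + 380*sin(v)^2 - 128*sin(v) - 328)/(-sin(v)^2 + 5*sin(v) + 14)^3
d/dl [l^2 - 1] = 2*l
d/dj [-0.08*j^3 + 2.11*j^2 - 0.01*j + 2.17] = -0.24*j^2 + 4.22*j - 0.01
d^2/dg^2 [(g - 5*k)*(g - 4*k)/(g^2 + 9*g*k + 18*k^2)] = 12*k*(-3*g^3 + g^2*k + 171*g*k^2 + 507*k^3)/(g^6 + 27*g^5*k + 297*g^4*k^2 + 1701*g^3*k^3 + 5346*g^2*k^4 + 8748*g*k^5 + 5832*k^6)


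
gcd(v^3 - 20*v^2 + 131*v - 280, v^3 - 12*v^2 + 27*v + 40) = v^2 - 13*v + 40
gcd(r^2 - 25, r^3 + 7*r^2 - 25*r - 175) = r^2 - 25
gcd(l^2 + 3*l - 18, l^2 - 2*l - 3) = l - 3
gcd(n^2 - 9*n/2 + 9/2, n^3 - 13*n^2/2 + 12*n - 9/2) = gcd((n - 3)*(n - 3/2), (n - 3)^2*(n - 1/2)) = n - 3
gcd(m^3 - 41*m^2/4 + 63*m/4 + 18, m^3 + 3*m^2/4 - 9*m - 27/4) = m^2 - 9*m/4 - 9/4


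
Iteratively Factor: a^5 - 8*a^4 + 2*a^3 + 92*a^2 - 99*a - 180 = (a - 3)*(a^4 - 5*a^3 - 13*a^2 + 53*a + 60) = (a - 3)*(a + 1)*(a^3 - 6*a^2 - 7*a + 60) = (a - 3)*(a + 1)*(a + 3)*(a^2 - 9*a + 20) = (a - 4)*(a - 3)*(a + 1)*(a + 3)*(a - 5)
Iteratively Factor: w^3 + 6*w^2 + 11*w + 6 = (w + 2)*(w^2 + 4*w + 3) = (w + 1)*(w + 2)*(w + 3)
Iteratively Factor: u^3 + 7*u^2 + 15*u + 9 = (u + 1)*(u^2 + 6*u + 9) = (u + 1)*(u + 3)*(u + 3)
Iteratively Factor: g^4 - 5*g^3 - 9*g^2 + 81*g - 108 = (g - 3)*(g^3 - 2*g^2 - 15*g + 36) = (g - 3)*(g + 4)*(g^2 - 6*g + 9) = (g - 3)^2*(g + 4)*(g - 3)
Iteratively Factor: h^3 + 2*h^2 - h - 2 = (h - 1)*(h^2 + 3*h + 2) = (h - 1)*(h + 2)*(h + 1)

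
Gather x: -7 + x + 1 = x - 6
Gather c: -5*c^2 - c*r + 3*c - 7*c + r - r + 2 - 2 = -5*c^2 + c*(-r - 4)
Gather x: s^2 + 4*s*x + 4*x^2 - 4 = s^2 + 4*s*x + 4*x^2 - 4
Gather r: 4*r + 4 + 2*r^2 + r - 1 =2*r^2 + 5*r + 3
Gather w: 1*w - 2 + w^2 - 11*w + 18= w^2 - 10*w + 16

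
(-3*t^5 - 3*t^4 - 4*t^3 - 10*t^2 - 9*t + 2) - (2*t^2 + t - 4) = -3*t^5 - 3*t^4 - 4*t^3 - 12*t^2 - 10*t + 6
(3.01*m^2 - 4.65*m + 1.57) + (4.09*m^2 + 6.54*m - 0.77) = 7.1*m^2 + 1.89*m + 0.8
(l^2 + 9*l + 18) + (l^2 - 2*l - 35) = 2*l^2 + 7*l - 17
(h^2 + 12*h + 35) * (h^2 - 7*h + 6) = h^4 + 5*h^3 - 43*h^2 - 173*h + 210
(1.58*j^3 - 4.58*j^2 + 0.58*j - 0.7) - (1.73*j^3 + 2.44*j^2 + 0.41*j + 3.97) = -0.15*j^3 - 7.02*j^2 + 0.17*j - 4.67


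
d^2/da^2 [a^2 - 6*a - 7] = 2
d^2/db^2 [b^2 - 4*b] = 2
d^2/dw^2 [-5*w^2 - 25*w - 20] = -10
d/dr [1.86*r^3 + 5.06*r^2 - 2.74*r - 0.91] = 5.58*r^2 + 10.12*r - 2.74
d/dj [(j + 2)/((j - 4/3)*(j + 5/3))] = 9*(-9*j^2 - 36*j - 26)/(81*j^4 + 54*j^3 - 351*j^2 - 120*j + 400)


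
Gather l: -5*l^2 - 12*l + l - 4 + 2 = -5*l^2 - 11*l - 2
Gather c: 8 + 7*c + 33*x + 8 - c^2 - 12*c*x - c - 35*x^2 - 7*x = -c^2 + c*(6 - 12*x) - 35*x^2 + 26*x + 16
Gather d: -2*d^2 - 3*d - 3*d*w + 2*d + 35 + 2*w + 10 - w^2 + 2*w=-2*d^2 + d*(-3*w - 1) - w^2 + 4*w + 45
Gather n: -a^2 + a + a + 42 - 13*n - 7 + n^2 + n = -a^2 + 2*a + n^2 - 12*n + 35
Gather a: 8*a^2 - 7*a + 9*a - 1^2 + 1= 8*a^2 + 2*a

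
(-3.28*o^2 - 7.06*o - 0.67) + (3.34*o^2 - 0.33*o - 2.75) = 0.0600000000000001*o^2 - 7.39*o - 3.42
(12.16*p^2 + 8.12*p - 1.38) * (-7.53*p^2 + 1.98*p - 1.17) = -91.5648*p^4 - 37.0668*p^3 + 12.2418*p^2 - 12.2328*p + 1.6146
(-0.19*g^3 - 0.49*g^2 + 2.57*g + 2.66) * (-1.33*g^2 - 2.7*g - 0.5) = 0.2527*g^5 + 1.1647*g^4 - 2.0001*g^3 - 10.2318*g^2 - 8.467*g - 1.33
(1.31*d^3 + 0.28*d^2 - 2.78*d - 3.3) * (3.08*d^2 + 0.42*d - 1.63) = 4.0348*d^5 + 1.4126*d^4 - 10.5801*d^3 - 11.788*d^2 + 3.1454*d + 5.379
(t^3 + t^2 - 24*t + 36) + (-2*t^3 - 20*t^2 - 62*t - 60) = -t^3 - 19*t^2 - 86*t - 24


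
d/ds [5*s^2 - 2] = 10*s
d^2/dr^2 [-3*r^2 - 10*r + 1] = -6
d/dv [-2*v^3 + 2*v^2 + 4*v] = -6*v^2 + 4*v + 4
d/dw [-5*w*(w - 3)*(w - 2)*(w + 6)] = -20*w^3 - 15*w^2 + 240*w - 180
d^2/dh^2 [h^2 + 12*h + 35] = 2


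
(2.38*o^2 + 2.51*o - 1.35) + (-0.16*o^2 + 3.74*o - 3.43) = 2.22*o^2 + 6.25*o - 4.78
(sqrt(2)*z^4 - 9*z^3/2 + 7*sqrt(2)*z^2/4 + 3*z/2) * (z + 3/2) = sqrt(2)*z^5 - 9*z^4/2 + 3*sqrt(2)*z^4/2 - 27*z^3/4 + 7*sqrt(2)*z^3/4 + 3*z^2/2 + 21*sqrt(2)*z^2/8 + 9*z/4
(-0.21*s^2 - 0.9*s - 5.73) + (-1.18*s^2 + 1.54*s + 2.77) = -1.39*s^2 + 0.64*s - 2.96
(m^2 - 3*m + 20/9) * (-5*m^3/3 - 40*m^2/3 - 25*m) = -5*m^5/3 - 25*m^4/3 + 305*m^3/27 + 1225*m^2/27 - 500*m/9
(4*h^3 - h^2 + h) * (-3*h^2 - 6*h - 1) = -12*h^5 - 21*h^4 - h^3 - 5*h^2 - h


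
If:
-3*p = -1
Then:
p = 1/3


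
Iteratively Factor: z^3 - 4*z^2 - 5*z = (z - 5)*(z^2 + z) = (z - 5)*(z + 1)*(z)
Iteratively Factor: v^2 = (v)*(v)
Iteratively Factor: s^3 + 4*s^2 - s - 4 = (s + 1)*(s^2 + 3*s - 4) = (s - 1)*(s + 1)*(s + 4)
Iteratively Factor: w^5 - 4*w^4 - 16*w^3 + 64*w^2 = (w)*(w^4 - 4*w^3 - 16*w^2 + 64*w) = w*(w + 4)*(w^3 - 8*w^2 + 16*w) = w*(w - 4)*(w + 4)*(w^2 - 4*w) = w*(w - 4)^2*(w + 4)*(w)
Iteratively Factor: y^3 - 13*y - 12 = (y + 1)*(y^2 - y - 12) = (y - 4)*(y + 1)*(y + 3)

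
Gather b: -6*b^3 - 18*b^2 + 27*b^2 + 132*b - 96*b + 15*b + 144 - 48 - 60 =-6*b^3 + 9*b^2 + 51*b + 36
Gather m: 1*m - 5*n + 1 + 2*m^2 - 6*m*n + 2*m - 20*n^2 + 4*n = 2*m^2 + m*(3 - 6*n) - 20*n^2 - n + 1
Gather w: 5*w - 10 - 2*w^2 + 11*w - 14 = -2*w^2 + 16*w - 24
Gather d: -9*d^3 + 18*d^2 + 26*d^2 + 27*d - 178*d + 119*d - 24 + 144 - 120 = -9*d^3 + 44*d^2 - 32*d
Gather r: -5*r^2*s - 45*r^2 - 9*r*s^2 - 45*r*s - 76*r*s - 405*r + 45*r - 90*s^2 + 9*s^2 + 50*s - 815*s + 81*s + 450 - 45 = r^2*(-5*s - 45) + r*(-9*s^2 - 121*s - 360) - 81*s^2 - 684*s + 405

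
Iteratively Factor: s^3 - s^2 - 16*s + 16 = (s - 4)*(s^2 + 3*s - 4) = (s - 4)*(s + 4)*(s - 1)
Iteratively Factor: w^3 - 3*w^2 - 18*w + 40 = (w - 2)*(w^2 - w - 20) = (w - 2)*(w + 4)*(w - 5)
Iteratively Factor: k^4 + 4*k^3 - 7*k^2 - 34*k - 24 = (k + 1)*(k^3 + 3*k^2 - 10*k - 24) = (k + 1)*(k + 2)*(k^2 + k - 12) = (k - 3)*(k + 1)*(k + 2)*(k + 4)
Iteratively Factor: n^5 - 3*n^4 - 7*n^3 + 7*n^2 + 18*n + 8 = (n - 2)*(n^4 - n^3 - 9*n^2 - 11*n - 4) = (n - 2)*(n + 1)*(n^3 - 2*n^2 - 7*n - 4) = (n - 2)*(n + 1)^2*(n^2 - 3*n - 4) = (n - 4)*(n - 2)*(n + 1)^2*(n + 1)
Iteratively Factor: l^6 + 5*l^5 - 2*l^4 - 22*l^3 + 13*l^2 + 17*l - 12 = (l + 3)*(l^5 + 2*l^4 - 8*l^3 + 2*l^2 + 7*l - 4) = (l - 1)*(l + 3)*(l^4 + 3*l^3 - 5*l^2 - 3*l + 4) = (l - 1)*(l + 1)*(l + 3)*(l^3 + 2*l^2 - 7*l + 4) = (l - 1)*(l + 1)*(l + 3)*(l + 4)*(l^2 - 2*l + 1) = (l - 1)^2*(l + 1)*(l + 3)*(l + 4)*(l - 1)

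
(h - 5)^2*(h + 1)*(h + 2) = h^4 - 7*h^3 - 3*h^2 + 55*h + 50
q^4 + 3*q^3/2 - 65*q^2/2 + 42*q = q*(q - 4)*(q - 3/2)*(q + 7)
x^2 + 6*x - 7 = (x - 1)*(x + 7)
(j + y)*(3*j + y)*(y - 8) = 3*j^2*y - 24*j^2 + 4*j*y^2 - 32*j*y + y^3 - 8*y^2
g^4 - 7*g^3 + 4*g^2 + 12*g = g*(g - 6)*(g - 2)*(g + 1)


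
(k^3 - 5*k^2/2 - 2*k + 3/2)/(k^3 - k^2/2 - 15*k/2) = (2*k^2 + k - 1)/(k*(2*k + 5))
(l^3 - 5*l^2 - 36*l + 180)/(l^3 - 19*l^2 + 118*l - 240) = (l + 6)/(l - 8)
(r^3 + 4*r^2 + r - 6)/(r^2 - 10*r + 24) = (r^3 + 4*r^2 + r - 6)/(r^2 - 10*r + 24)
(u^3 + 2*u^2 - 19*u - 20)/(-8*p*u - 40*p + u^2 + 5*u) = (-u^2 + 3*u + 4)/(8*p - u)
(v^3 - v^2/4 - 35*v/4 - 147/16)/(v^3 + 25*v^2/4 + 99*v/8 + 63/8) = (v - 7/2)/(v + 3)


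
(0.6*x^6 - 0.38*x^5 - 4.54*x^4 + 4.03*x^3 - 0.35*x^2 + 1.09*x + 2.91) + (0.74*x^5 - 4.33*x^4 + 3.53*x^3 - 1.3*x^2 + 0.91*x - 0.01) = 0.6*x^6 + 0.36*x^5 - 8.87*x^4 + 7.56*x^3 - 1.65*x^2 + 2.0*x + 2.9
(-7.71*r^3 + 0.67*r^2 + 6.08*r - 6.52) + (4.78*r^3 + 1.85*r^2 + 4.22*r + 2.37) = -2.93*r^3 + 2.52*r^2 + 10.3*r - 4.15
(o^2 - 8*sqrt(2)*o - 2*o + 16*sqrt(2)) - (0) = o^2 - 8*sqrt(2)*o - 2*o + 16*sqrt(2)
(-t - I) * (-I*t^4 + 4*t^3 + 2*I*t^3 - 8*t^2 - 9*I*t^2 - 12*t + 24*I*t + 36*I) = I*t^5 - 5*t^4 - 2*I*t^4 + 10*t^3 + 5*I*t^3 + 3*t^2 - 16*I*t^2 + 24*t - 24*I*t + 36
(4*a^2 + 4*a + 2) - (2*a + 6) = 4*a^2 + 2*a - 4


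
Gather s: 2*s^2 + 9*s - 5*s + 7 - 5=2*s^2 + 4*s + 2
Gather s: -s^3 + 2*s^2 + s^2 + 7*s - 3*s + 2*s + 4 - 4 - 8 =-s^3 + 3*s^2 + 6*s - 8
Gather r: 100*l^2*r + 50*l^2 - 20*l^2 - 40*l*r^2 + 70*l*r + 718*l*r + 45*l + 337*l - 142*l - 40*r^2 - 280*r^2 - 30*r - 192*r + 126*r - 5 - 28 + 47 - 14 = 30*l^2 + 240*l + r^2*(-40*l - 320) + r*(100*l^2 + 788*l - 96)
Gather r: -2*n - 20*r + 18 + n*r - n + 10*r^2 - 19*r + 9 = -3*n + 10*r^2 + r*(n - 39) + 27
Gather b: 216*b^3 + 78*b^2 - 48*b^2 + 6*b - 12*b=216*b^3 + 30*b^2 - 6*b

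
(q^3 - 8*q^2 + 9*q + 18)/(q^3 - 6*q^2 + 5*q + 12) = (q - 6)/(q - 4)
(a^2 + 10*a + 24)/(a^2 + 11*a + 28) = (a + 6)/(a + 7)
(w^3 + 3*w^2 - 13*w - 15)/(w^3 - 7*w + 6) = (w^3 + 3*w^2 - 13*w - 15)/(w^3 - 7*w + 6)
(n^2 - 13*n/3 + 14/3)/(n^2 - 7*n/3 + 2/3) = (3*n - 7)/(3*n - 1)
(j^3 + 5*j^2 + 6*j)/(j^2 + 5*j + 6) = j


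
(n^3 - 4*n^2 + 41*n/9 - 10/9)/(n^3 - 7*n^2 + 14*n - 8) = (n^2 - 2*n + 5/9)/(n^2 - 5*n + 4)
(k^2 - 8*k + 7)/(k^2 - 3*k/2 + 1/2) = 2*(k - 7)/(2*k - 1)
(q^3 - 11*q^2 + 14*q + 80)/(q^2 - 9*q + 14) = (q^3 - 11*q^2 + 14*q + 80)/(q^2 - 9*q + 14)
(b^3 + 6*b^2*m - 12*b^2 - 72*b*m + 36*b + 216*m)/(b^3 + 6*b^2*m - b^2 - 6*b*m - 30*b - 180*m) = (b - 6)/(b + 5)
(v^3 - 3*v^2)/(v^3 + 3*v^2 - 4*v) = v*(v - 3)/(v^2 + 3*v - 4)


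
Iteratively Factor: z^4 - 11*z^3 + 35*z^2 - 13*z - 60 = (z - 4)*(z^3 - 7*z^2 + 7*z + 15) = (z - 4)*(z + 1)*(z^2 - 8*z + 15) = (z - 4)*(z - 3)*(z + 1)*(z - 5)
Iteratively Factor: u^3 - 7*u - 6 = (u + 1)*(u^2 - u - 6) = (u + 1)*(u + 2)*(u - 3)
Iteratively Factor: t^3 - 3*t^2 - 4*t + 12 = (t + 2)*(t^2 - 5*t + 6) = (t - 3)*(t + 2)*(t - 2)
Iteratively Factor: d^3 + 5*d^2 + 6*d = (d)*(d^2 + 5*d + 6) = d*(d + 2)*(d + 3)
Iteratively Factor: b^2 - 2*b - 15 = (b - 5)*(b + 3)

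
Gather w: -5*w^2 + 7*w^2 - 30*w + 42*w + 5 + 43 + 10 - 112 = 2*w^2 + 12*w - 54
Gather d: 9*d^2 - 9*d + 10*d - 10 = 9*d^2 + d - 10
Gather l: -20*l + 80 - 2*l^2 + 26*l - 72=-2*l^2 + 6*l + 8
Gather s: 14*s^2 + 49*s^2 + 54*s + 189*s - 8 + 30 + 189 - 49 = 63*s^2 + 243*s + 162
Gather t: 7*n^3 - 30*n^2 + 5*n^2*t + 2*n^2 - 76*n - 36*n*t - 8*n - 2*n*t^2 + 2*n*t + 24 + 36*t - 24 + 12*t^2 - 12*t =7*n^3 - 28*n^2 - 84*n + t^2*(12 - 2*n) + t*(5*n^2 - 34*n + 24)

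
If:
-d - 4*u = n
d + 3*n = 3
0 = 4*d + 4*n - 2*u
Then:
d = -3/2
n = 3/2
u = 0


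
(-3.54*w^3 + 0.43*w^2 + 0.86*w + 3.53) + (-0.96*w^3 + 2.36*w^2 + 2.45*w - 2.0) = -4.5*w^3 + 2.79*w^2 + 3.31*w + 1.53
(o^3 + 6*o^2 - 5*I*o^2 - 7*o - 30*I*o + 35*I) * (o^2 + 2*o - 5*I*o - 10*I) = o^5 + 8*o^4 - 10*I*o^4 - 20*o^3 - 80*I*o^3 - 214*o^2 - 50*I*o^2 - 125*o + 140*I*o + 350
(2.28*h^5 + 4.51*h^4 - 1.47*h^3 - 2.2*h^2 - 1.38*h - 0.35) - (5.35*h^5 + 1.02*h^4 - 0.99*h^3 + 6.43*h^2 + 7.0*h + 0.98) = -3.07*h^5 + 3.49*h^4 - 0.48*h^3 - 8.63*h^2 - 8.38*h - 1.33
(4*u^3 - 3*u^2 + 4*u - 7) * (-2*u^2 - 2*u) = -8*u^5 - 2*u^4 - 2*u^3 + 6*u^2 + 14*u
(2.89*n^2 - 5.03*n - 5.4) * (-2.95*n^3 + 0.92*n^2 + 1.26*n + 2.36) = -8.5255*n^5 + 17.4973*n^4 + 14.9438*n^3 - 4.4854*n^2 - 18.6748*n - 12.744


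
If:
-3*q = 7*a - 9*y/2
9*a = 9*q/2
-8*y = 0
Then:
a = 0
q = 0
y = 0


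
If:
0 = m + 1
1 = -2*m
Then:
No Solution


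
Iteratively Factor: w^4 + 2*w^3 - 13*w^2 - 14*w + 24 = (w + 2)*(w^3 - 13*w + 12) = (w - 3)*(w + 2)*(w^2 + 3*w - 4) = (w - 3)*(w - 1)*(w + 2)*(w + 4)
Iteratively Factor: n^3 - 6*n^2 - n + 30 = (n - 5)*(n^2 - n - 6) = (n - 5)*(n - 3)*(n + 2)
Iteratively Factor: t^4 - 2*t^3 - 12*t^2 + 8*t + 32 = (t + 2)*(t^3 - 4*t^2 - 4*t + 16) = (t - 2)*(t + 2)*(t^2 - 2*t - 8) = (t - 4)*(t - 2)*(t + 2)*(t + 2)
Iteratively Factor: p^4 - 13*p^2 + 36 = (p - 3)*(p^3 + 3*p^2 - 4*p - 12) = (p - 3)*(p - 2)*(p^2 + 5*p + 6) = (p - 3)*(p - 2)*(p + 3)*(p + 2)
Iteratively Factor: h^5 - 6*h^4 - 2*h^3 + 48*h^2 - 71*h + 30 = (h - 5)*(h^4 - h^3 - 7*h^2 + 13*h - 6) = (h - 5)*(h - 2)*(h^3 + h^2 - 5*h + 3) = (h - 5)*(h - 2)*(h + 3)*(h^2 - 2*h + 1) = (h - 5)*(h - 2)*(h - 1)*(h + 3)*(h - 1)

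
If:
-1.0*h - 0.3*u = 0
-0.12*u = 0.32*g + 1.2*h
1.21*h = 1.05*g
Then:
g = 0.00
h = 0.00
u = 0.00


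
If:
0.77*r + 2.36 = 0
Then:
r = -3.06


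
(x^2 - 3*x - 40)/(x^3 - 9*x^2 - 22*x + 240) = 1/(x - 6)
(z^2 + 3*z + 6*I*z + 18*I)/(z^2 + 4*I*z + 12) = (z + 3)/(z - 2*I)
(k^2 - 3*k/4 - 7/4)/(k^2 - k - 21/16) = 4*(k + 1)/(4*k + 3)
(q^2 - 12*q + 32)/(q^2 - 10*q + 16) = (q - 4)/(q - 2)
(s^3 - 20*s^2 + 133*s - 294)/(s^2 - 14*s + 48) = (s^2 - 14*s + 49)/(s - 8)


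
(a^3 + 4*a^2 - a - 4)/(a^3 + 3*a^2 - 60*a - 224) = (a^2 - 1)/(a^2 - a - 56)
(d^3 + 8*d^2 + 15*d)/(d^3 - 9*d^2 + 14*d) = (d^2 + 8*d + 15)/(d^2 - 9*d + 14)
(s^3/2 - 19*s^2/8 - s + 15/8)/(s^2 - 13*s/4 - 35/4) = (4*s^2 + s - 3)/(2*(4*s + 7))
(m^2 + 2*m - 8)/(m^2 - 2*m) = (m + 4)/m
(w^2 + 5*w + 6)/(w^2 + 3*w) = (w + 2)/w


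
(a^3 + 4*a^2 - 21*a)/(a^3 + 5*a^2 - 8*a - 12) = a*(a^2 + 4*a - 21)/(a^3 + 5*a^2 - 8*a - 12)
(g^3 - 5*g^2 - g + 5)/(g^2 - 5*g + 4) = (g^2 - 4*g - 5)/(g - 4)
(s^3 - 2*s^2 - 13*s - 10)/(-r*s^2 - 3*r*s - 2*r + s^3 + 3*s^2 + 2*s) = (5 - s)/(r - s)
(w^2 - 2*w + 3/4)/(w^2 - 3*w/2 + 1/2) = (w - 3/2)/(w - 1)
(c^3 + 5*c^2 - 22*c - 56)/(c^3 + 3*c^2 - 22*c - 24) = (c^2 + 9*c + 14)/(c^2 + 7*c + 6)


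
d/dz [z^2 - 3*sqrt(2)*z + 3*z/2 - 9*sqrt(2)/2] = 2*z - 3*sqrt(2) + 3/2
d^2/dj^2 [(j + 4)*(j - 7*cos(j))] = (7*j + 28)*cos(j) + 14*sin(j) + 2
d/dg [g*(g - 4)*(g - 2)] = 3*g^2 - 12*g + 8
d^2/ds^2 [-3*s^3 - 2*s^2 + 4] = -18*s - 4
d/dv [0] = 0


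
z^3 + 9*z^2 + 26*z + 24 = (z + 2)*(z + 3)*(z + 4)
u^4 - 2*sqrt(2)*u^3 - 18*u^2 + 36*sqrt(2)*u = u*(u - 3*sqrt(2))*(u - 2*sqrt(2))*(u + 3*sqrt(2))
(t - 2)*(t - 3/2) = t^2 - 7*t/2 + 3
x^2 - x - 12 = (x - 4)*(x + 3)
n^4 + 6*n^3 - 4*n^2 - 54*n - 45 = (n - 3)*(n + 1)*(n + 3)*(n + 5)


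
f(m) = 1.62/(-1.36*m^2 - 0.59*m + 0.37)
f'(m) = 1.62*(2.72*m + 0.59)/(-1.36*m^2 - 0.59*m + 0.37)^2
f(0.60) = -3.42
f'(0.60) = 16.05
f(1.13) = -0.80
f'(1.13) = 1.44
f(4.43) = -0.06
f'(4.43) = 0.02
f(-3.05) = -0.15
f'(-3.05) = -0.11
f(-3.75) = -0.10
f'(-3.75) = -0.06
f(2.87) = -0.13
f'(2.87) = 0.09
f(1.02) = -0.98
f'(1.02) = 2.01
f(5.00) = -0.04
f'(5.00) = 0.02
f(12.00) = -0.01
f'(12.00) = 0.00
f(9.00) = -0.01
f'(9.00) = 0.00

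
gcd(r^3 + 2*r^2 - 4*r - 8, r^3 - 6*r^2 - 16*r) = r + 2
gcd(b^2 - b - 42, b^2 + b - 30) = b + 6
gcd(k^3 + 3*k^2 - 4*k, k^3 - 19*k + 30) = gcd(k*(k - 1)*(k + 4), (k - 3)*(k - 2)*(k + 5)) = 1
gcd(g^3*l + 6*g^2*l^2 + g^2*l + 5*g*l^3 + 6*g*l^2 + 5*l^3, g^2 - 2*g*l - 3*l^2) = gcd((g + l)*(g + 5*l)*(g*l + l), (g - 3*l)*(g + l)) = g + l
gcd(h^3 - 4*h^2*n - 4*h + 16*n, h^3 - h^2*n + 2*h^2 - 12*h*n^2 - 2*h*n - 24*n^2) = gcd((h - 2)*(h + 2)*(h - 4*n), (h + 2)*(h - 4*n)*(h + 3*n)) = h^2 - 4*h*n + 2*h - 8*n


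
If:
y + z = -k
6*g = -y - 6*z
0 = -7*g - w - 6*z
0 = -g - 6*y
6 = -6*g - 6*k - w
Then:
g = -18/35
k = -41/70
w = 3/5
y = 3/35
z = 1/2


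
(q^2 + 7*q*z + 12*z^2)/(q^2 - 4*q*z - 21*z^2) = (-q - 4*z)/(-q + 7*z)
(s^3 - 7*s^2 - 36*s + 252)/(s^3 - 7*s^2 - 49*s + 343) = (s^2 - 36)/(s^2 - 49)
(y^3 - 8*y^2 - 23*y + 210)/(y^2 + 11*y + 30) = (y^2 - 13*y + 42)/(y + 6)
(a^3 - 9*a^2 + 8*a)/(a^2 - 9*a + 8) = a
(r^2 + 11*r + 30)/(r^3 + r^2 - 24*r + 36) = (r + 5)/(r^2 - 5*r + 6)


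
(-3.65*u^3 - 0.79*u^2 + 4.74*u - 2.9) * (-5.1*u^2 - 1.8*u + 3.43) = 18.615*u^5 + 10.599*u^4 - 35.2715*u^3 + 3.5483*u^2 + 21.4782*u - 9.947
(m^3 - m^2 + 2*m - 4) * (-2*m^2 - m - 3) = -2*m^5 + m^4 - 6*m^3 + 9*m^2 - 2*m + 12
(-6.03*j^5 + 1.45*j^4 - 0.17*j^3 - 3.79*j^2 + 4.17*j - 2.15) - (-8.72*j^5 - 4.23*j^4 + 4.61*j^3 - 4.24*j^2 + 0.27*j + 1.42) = 2.69*j^5 + 5.68*j^4 - 4.78*j^3 + 0.45*j^2 + 3.9*j - 3.57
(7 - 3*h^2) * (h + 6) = -3*h^3 - 18*h^2 + 7*h + 42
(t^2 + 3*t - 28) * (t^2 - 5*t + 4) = t^4 - 2*t^3 - 39*t^2 + 152*t - 112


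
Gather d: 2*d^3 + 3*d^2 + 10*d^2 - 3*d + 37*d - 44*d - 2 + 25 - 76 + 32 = 2*d^3 + 13*d^2 - 10*d - 21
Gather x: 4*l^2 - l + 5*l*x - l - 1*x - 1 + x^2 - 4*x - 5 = 4*l^2 - 2*l + x^2 + x*(5*l - 5) - 6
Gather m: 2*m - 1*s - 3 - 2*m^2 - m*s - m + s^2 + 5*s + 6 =-2*m^2 + m*(1 - s) + s^2 + 4*s + 3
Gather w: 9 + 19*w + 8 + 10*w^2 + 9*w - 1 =10*w^2 + 28*w + 16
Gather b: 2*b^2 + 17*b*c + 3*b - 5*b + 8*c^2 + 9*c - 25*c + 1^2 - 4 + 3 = 2*b^2 + b*(17*c - 2) + 8*c^2 - 16*c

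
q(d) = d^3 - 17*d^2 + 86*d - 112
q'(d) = 3*d^2 - 34*d + 86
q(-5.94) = -1432.25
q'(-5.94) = 393.81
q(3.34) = 22.85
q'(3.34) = 5.91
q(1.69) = -10.39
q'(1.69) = 37.11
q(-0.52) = -161.46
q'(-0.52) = 104.49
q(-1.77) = -323.02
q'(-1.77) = 155.58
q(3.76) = 24.18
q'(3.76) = 0.57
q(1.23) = -30.08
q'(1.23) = 48.72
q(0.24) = -92.33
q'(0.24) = 78.01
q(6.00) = 8.00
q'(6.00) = -10.00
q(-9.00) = -2992.00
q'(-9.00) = 635.00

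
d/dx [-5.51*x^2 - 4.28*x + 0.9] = -11.02*x - 4.28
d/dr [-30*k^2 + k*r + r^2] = k + 2*r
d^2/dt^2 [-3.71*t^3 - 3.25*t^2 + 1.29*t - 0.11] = -22.26*t - 6.5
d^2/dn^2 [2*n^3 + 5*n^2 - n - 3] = 12*n + 10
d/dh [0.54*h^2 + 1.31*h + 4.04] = 1.08*h + 1.31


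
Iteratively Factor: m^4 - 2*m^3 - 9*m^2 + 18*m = (m - 3)*(m^3 + m^2 - 6*m) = (m - 3)*(m - 2)*(m^2 + 3*m) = (m - 3)*(m - 2)*(m + 3)*(m)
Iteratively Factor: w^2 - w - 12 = (w - 4)*(w + 3)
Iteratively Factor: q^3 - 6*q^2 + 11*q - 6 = (q - 3)*(q^2 - 3*q + 2) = (q - 3)*(q - 1)*(q - 2)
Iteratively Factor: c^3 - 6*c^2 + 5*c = (c)*(c^2 - 6*c + 5) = c*(c - 1)*(c - 5)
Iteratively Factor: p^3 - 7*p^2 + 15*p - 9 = (p - 3)*(p^2 - 4*p + 3) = (p - 3)*(p - 1)*(p - 3)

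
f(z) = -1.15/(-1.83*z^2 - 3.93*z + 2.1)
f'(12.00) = -0.00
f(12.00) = 0.00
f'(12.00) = -0.00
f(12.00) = 0.00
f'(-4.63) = 0.04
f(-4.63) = 0.06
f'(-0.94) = -0.03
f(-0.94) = -0.28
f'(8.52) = -0.00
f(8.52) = 0.01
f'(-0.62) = -0.13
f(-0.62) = -0.30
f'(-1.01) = -0.02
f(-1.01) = -0.27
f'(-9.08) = 0.00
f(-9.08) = 0.01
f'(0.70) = -3.12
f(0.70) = 0.74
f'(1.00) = -0.65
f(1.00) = 0.31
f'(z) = -1.15*(3.66*z + 3.93)/(-1.83*z^2 - 3.93*z + 2.1)^2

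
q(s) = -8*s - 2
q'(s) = -8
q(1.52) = -14.16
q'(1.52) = -8.00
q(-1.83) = 12.64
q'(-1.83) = -8.00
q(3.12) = -26.96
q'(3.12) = -8.00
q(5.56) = -46.48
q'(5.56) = -8.00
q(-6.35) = 48.80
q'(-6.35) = -8.00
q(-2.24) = 15.92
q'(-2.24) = -8.00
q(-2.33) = 16.64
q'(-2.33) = -8.00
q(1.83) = -16.64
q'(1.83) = -8.00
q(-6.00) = 46.00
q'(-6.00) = -8.00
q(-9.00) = 70.00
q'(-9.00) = -8.00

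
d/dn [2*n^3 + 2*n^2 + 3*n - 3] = 6*n^2 + 4*n + 3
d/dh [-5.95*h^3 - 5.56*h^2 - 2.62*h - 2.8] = -17.85*h^2 - 11.12*h - 2.62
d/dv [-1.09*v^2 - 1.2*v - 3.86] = -2.18*v - 1.2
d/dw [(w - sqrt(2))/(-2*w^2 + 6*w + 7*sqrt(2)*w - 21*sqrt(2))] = (-2*w^2 + 6*w + 7*sqrt(2)*w - (w - sqrt(2))*(-4*w + 6 + 7*sqrt(2)) - 21*sqrt(2))/(2*w^2 - 7*sqrt(2)*w - 6*w + 21*sqrt(2))^2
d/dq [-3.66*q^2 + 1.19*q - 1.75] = 1.19 - 7.32*q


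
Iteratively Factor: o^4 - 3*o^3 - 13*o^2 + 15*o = (o - 5)*(o^3 + 2*o^2 - 3*o) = (o - 5)*(o + 3)*(o^2 - o) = (o - 5)*(o - 1)*(o + 3)*(o)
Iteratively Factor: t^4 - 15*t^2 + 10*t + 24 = (t + 4)*(t^3 - 4*t^2 + t + 6) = (t + 1)*(t + 4)*(t^2 - 5*t + 6) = (t - 2)*(t + 1)*(t + 4)*(t - 3)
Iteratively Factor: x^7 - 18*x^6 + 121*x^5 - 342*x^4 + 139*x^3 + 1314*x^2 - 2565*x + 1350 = (x - 5)*(x^6 - 13*x^5 + 56*x^4 - 62*x^3 - 171*x^2 + 459*x - 270) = (x - 5)*(x - 3)*(x^5 - 10*x^4 + 26*x^3 + 16*x^2 - 123*x + 90) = (x - 5)*(x - 3)^2*(x^4 - 7*x^3 + 5*x^2 + 31*x - 30) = (x - 5)*(x - 3)^2*(x + 2)*(x^3 - 9*x^2 + 23*x - 15) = (x - 5)*(x - 3)^2*(x - 1)*(x + 2)*(x^2 - 8*x + 15) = (x - 5)*(x - 3)^3*(x - 1)*(x + 2)*(x - 5)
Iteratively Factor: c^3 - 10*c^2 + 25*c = (c - 5)*(c^2 - 5*c) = c*(c - 5)*(c - 5)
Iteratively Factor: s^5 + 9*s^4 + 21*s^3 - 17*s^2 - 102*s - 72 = (s - 2)*(s^4 + 11*s^3 + 43*s^2 + 69*s + 36) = (s - 2)*(s + 3)*(s^3 + 8*s^2 + 19*s + 12) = (s - 2)*(s + 3)*(s + 4)*(s^2 + 4*s + 3) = (s - 2)*(s + 3)^2*(s + 4)*(s + 1)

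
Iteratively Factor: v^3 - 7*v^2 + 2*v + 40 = (v + 2)*(v^2 - 9*v + 20) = (v - 4)*(v + 2)*(v - 5)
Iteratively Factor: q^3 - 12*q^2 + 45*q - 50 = (q - 5)*(q^2 - 7*q + 10) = (q - 5)^2*(q - 2)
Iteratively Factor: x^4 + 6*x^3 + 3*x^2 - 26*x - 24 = (x + 1)*(x^3 + 5*x^2 - 2*x - 24) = (x + 1)*(x + 4)*(x^2 + x - 6) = (x + 1)*(x + 3)*(x + 4)*(x - 2)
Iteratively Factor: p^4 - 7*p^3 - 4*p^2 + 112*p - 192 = (p + 4)*(p^3 - 11*p^2 + 40*p - 48) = (p - 4)*(p + 4)*(p^2 - 7*p + 12) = (p - 4)*(p - 3)*(p + 4)*(p - 4)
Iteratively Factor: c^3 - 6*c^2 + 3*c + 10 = (c - 5)*(c^2 - c - 2) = (c - 5)*(c - 2)*(c + 1)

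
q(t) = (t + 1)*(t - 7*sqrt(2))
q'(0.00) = -8.90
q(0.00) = -9.90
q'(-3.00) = -14.90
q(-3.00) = 25.80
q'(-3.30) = -15.50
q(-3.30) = 30.36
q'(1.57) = -5.76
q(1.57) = -21.41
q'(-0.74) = -10.38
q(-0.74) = -2.77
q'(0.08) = -8.74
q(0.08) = -10.61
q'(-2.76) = -14.42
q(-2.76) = 22.28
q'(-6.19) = -21.28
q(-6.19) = 83.50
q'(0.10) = -8.70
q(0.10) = -10.78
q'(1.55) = -5.80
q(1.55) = -21.29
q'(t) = 2*t - 7*sqrt(2) + 1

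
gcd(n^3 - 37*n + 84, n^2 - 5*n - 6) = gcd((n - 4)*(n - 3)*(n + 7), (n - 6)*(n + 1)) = 1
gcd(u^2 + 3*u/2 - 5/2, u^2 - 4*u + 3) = u - 1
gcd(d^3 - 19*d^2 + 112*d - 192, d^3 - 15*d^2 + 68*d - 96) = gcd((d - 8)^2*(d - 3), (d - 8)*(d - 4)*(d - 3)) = d^2 - 11*d + 24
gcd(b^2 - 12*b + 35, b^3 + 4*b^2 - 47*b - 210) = b - 7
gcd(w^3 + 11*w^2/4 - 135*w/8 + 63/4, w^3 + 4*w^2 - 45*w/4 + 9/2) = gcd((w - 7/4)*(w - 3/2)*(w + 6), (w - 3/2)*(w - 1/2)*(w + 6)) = w^2 + 9*w/2 - 9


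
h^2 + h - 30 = (h - 5)*(h + 6)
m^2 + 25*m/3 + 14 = (m + 7/3)*(m + 6)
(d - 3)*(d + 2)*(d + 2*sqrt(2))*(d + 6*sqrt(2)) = d^4 - d^3 + 8*sqrt(2)*d^3 - 8*sqrt(2)*d^2 + 18*d^2 - 48*sqrt(2)*d - 24*d - 144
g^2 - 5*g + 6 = (g - 3)*(g - 2)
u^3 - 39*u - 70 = (u - 7)*(u + 2)*(u + 5)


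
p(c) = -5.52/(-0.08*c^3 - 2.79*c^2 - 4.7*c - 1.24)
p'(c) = -5.52*(0.24*c^2 + 5.58*c + 4.7)/(-0.08*c^3 - 2.79*c^2 - 4.7*c - 1.24)^2 = (-1.3248*c^2 - 30.8016*c - 25.944)/(0.08*c^3 + 2.79*c^2 + 4.7*c + 1.24)^2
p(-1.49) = 33.16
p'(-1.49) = 613.98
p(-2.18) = 1.61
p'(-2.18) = 2.98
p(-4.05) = 0.24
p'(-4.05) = 0.15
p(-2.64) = 0.81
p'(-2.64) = 1.00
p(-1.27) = -14.05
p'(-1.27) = 71.51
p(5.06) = 0.05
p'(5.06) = -0.02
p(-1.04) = -7.66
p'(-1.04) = 8.97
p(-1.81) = 3.95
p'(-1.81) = 13.01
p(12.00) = 0.01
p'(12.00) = -0.00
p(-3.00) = 0.55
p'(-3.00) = 0.54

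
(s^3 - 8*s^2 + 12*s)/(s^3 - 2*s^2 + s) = (s^2 - 8*s + 12)/(s^2 - 2*s + 1)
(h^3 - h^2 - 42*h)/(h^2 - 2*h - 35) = h*(h + 6)/(h + 5)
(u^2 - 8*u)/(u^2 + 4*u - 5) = u*(u - 8)/(u^2 + 4*u - 5)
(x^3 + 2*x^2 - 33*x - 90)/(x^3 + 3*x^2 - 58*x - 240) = (x^2 - 3*x - 18)/(x^2 - 2*x - 48)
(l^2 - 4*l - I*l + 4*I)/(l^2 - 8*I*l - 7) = (l - 4)/(l - 7*I)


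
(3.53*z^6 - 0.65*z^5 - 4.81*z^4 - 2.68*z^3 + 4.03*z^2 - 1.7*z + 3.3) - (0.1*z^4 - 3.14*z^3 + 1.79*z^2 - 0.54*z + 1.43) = 3.53*z^6 - 0.65*z^5 - 4.91*z^4 + 0.46*z^3 + 2.24*z^2 - 1.16*z + 1.87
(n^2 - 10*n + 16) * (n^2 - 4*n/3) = n^4 - 34*n^3/3 + 88*n^2/3 - 64*n/3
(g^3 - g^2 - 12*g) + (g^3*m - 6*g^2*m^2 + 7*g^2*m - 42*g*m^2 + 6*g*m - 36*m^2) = g^3*m + g^3 - 6*g^2*m^2 + 7*g^2*m - g^2 - 42*g*m^2 + 6*g*m - 12*g - 36*m^2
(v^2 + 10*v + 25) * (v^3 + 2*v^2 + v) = v^5 + 12*v^4 + 46*v^3 + 60*v^2 + 25*v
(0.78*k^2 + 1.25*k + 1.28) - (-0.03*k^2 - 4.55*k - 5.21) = 0.81*k^2 + 5.8*k + 6.49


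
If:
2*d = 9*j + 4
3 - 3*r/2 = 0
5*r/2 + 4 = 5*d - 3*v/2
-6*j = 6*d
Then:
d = 4/11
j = -4/11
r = 2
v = -158/33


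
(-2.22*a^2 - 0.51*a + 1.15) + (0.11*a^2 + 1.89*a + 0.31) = -2.11*a^2 + 1.38*a + 1.46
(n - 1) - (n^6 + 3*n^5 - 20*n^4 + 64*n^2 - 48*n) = -n^6 - 3*n^5 + 20*n^4 - 64*n^2 + 49*n - 1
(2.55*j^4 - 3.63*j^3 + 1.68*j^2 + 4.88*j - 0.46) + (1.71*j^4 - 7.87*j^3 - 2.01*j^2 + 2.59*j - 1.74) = 4.26*j^4 - 11.5*j^3 - 0.33*j^2 + 7.47*j - 2.2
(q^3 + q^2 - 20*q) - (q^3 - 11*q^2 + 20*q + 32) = 12*q^2 - 40*q - 32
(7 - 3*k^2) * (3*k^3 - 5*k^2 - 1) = -9*k^5 + 15*k^4 + 21*k^3 - 32*k^2 - 7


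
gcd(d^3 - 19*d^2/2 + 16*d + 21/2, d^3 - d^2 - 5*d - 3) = d - 3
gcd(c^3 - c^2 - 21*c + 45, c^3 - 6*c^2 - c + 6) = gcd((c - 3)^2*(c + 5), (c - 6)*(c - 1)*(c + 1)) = 1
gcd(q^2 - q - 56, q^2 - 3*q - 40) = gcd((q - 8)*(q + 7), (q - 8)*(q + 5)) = q - 8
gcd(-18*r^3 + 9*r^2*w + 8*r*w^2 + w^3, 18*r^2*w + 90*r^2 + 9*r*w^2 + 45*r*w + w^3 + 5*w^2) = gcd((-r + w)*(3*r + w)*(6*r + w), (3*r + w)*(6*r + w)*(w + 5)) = 18*r^2 + 9*r*w + w^2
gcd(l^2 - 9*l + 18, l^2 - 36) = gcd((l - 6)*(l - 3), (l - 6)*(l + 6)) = l - 6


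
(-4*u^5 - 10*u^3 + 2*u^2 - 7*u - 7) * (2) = -8*u^5 - 20*u^3 + 4*u^2 - 14*u - 14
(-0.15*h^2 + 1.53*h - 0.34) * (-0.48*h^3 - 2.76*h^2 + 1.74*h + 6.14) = 0.072*h^5 - 0.3204*h^4 - 4.3206*h^3 + 2.6796*h^2 + 8.8026*h - 2.0876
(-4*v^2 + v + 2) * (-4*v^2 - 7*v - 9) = 16*v^4 + 24*v^3 + 21*v^2 - 23*v - 18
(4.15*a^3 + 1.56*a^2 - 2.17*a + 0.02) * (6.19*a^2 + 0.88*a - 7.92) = 25.6885*a^5 + 13.3084*a^4 - 44.9275*a^3 - 14.141*a^2 + 17.204*a - 0.1584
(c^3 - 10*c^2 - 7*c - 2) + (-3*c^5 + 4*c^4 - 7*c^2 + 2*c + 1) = -3*c^5 + 4*c^4 + c^3 - 17*c^2 - 5*c - 1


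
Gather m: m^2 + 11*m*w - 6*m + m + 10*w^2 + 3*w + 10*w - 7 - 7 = m^2 + m*(11*w - 5) + 10*w^2 + 13*w - 14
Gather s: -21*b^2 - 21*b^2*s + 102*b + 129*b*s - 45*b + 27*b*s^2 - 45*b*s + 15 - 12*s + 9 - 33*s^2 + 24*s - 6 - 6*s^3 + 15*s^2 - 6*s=-21*b^2 + 57*b - 6*s^3 + s^2*(27*b - 18) + s*(-21*b^2 + 84*b + 6) + 18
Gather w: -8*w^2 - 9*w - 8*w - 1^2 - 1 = -8*w^2 - 17*w - 2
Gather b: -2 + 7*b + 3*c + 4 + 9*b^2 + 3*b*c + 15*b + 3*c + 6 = 9*b^2 + b*(3*c + 22) + 6*c + 8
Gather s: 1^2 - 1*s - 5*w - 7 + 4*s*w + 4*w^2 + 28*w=s*(4*w - 1) + 4*w^2 + 23*w - 6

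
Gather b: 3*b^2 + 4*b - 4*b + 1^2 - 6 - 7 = 3*b^2 - 12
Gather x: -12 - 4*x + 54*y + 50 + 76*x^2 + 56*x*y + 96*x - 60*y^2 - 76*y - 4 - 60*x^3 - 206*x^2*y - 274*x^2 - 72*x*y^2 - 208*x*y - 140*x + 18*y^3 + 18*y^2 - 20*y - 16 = -60*x^3 + x^2*(-206*y - 198) + x*(-72*y^2 - 152*y - 48) + 18*y^3 - 42*y^2 - 42*y + 18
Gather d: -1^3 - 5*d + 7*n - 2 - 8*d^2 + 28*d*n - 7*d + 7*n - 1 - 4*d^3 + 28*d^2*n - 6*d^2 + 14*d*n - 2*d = -4*d^3 + d^2*(28*n - 14) + d*(42*n - 14) + 14*n - 4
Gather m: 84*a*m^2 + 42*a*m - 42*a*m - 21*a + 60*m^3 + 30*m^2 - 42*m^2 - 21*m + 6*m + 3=-21*a + 60*m^3 + m^2*(84*a - 12) - 15*m + 3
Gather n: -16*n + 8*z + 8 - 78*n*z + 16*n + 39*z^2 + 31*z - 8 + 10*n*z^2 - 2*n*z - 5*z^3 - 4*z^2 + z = n*(10*z^2 - 80*z) - 5*z^3 + 35*z^2 + 40*z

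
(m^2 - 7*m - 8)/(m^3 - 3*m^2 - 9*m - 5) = (m - 8)/(m^2 - 4*m - 5)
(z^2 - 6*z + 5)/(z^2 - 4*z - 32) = (-z^2 + 6*z - 5)/(-z^2 + 4*z + 32)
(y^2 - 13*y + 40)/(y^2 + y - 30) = (y - 8)/(y + 6)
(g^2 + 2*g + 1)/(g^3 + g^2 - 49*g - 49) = (g + 1)/(g^2 - 49)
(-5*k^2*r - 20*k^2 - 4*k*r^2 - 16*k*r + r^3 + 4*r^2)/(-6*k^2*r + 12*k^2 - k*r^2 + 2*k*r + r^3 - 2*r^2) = (5*k^2*r + 20*k^2 + 4*k*r^2 + 16*k*r - r^3 - 4*r^2)/(6*k^2*r - 12*k^2 + k*r^2 - 2*k*r - r^3 + 2*r^2)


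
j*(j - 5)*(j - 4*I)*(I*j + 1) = I*j^4 + 5*j^3 - 5*I*j^3 - 25*j^2 - 4*I*j^2 + 20*I*j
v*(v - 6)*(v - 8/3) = v^3 - 26*v^2/3 + 16*v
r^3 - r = r*(r - 1)*(r + 1)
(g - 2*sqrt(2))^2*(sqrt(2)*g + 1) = sqrt(2)*g^3 - 7*g^2 + 4*sqrt(2)*g + 8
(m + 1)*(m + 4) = m^2 + 5*m + 4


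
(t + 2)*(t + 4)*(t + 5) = t^3 + 11*t^2 + 38*t + 40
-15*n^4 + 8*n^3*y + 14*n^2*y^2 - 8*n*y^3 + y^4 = (-5*n + y)*(-3*n + y)*(-n + y)*(n + y)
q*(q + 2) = q^2 + 2*q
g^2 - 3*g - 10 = (g - 5)*(g + 2)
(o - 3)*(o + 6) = o^2 + 3*o - 18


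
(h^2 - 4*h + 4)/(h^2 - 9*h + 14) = (h - 2)/(h - 7)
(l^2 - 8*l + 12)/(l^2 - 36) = (l - 2)/(l + 6)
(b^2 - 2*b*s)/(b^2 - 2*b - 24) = b*(-b + 2*s)/(-b^2 + 2*b + 24)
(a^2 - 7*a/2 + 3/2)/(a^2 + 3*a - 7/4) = 2*(a - 3)/(2*a + 7)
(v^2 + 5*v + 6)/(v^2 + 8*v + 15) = (v + 2)/(v + 5)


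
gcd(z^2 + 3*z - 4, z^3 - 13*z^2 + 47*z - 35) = z - 1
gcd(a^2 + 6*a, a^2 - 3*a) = a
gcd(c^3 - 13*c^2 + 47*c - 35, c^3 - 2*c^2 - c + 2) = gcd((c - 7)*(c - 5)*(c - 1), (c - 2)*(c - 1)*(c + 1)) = c - 1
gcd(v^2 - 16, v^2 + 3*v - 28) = v - 4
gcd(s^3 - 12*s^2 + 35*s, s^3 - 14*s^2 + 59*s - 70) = s^2 - 12*s + 35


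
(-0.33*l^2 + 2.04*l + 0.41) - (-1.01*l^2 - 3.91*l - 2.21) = 0.68*l^2 + 5.95*l + 2.62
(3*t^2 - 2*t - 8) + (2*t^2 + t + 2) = 5*t^2 - t - 6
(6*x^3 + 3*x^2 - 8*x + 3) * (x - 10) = 6*x^4 - 57*x^3 - 38*x^2 + 83*x - 30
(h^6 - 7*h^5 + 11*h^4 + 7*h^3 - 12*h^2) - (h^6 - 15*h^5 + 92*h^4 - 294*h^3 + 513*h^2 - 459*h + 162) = 8*h^5 - 81*h^4 + 301*h^3 - 525*h^2 + 459*h - 162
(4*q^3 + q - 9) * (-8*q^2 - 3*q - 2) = -32*q^5 - 12*q^4 - 16*q^3 + 69*q^2 + 25*q + 18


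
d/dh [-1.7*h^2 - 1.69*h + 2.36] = -3.4*h - 1.69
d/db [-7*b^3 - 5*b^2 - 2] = b*(-21*b - 10)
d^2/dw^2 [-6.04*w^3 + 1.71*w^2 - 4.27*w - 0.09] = 3.42 - 36.24*w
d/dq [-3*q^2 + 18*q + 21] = 18 - 6*q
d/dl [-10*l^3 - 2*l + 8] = -30*l^2 - 2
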